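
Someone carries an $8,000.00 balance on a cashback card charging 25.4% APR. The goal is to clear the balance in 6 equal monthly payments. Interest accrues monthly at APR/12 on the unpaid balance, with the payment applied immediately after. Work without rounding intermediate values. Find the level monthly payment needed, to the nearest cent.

$1,433.83

Monthly rate r = 25.4%/12 = 2.11667% = 0.0211667.
Level-payment amortization: P = B₀·r / (1 − (1+r)^(−n)) = 8000.00·0.0211667 / (1 − 1.02117^(−6)).
Denominator 1 − (1+r)^(−6) = 0.118098218.
P = 169.333 / 0.118098218 ≈ 1433.83.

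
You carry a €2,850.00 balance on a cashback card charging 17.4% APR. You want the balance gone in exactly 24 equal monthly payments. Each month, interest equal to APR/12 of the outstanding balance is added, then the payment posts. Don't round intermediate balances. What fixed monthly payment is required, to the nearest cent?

€141.46

Monthly rate r = 17.4%/12 = 1.45% = 0.0145.
Level-payment amortization: P = B₀·r / (1 − (1+r)^(−n)) = 2850.00·0.0145 / (1 − 1.0145^(−24)).
Denominator 1 − (1+r)^(−24) = 0.292134466.
P = 41.325 / 0.292134466 ≈ 141.46.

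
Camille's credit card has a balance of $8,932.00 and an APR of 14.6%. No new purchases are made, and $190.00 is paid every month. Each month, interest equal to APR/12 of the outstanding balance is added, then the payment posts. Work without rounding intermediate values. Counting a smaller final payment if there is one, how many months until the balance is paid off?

71 months

Monthly rate r = 14.6%/12 = 1.21667% = 0.0121667.
Recurrence: B ← B·(1+r) − $190.00.
Month 1: interest $108.67; balance after payment $8,850.67.
Month 2: interest $107.68; balance after payment $8,768.36.
Closed form: n = −ln(1 − rB₀/P)/ln(1+r) = −ln(0.42804)/ln(1.01217) ≈ 70.167, so the balance reaches zero during payment 71.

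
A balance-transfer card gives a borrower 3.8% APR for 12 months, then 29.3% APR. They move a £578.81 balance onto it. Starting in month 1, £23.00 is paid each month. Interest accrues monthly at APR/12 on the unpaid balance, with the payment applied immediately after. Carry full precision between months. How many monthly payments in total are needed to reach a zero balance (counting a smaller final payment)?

30 months

Promo months 1–12 at r₀ = 3.8%/12 = 0.00316667; months 13+ at r₁ = 29.3%/12 = 0.0244167.
After month 12: iterate B ← B·(1+r₀) − £23.00 for 12 months → £320.33.
Then at r₁ with £23.00/mo: n₂ = −ln(1 − r₁·B/P)/ln(1+r₁) ≈ 17.23 → 18 more payments.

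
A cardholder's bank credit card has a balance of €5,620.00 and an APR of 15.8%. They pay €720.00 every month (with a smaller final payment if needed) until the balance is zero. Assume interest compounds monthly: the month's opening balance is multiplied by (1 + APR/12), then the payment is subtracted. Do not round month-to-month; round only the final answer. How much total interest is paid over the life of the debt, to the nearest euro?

€350

Monthly rate r = 15.8%/12 = 1.31667% = 0.0131667.
Payoff takes n = ⌈−ln(1 − rB₀/P)/ln(1+r)⌉ = ⌈8.291⌉ = 9 payments; the last is €210.17.
Total paid = 8·€720.00 + €210.17 = €5,970.17.
Total interest = total paid − principal = €5,970.17 − €5,620.00 = €350.17.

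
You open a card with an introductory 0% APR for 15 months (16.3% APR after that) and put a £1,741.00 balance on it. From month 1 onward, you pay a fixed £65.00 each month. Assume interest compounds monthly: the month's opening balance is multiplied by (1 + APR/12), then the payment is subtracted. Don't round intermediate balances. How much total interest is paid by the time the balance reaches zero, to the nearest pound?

£74

Promo months 1–15 at r₀ = 0%/12 = 0; months 16+ at r₁ = 16.3%/12 = 0.0135833.
After month 15 (no interest yet): B = £1,741.00 − 15·£65.00 = £766.00.
Then at r₁ with £65.00/mo: n₂ = −ln(1 − r₁·B/P)/ln(1+r₁) ≈ 12.93 → 13 more payments.
Total paid = 27·£65.00 + £60.44 = £1,815.44; interest = £1,815.44 − £1,741.00 = £74.44.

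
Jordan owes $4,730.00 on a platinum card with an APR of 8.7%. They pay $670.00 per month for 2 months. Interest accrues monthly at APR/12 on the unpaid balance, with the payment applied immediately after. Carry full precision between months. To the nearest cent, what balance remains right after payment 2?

Monthly rate r = 8.7%/12 = 0.725% = 0.00725.
Each month: B ← B·(1+r) − $670.00.
Month 1: interest $34.29; balance after payment $4,094.29.
Month 2: interest $29.68; balance after payment $3,453.98.

$3,453.98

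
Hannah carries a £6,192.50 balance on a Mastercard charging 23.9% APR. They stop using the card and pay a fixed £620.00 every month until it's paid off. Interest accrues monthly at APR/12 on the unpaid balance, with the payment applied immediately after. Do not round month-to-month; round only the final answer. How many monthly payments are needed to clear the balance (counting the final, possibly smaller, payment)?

12 payments

Monthly rate r = 23.9%/12 = 1.99167% = 0.0199167.
Recurrence: B ← B·(1+r) − £620.00.
Month 1: interest £123.33; balance after payment £5,695.83.
Month 2: interest £113.44; balance after payment £5,189.28.
Closed form: n = −ln(1 − rB₀/P)/ln(1+r) = −ln(0.80107)/ln(1.01992) ≈ 11.247, so the balance reaches zero during payment 12.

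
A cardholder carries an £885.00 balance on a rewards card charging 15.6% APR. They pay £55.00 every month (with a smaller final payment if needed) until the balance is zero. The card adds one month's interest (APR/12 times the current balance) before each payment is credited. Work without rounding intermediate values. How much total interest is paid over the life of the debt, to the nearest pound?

Monthly rate r = 15.6%/12 = 1.3% = 0.013.
Payoff takes n = ⌈−ln(1 − rB₀/P)/ln(1+r)⌉ = ⌈18.170⌉ = 19 payments; the last is £9.40.
Total paid = 18·£55.00 + £9.40 = £999.40.
Total interest = total paid − principal = £999.40 − £885.00 = £114.40.

£114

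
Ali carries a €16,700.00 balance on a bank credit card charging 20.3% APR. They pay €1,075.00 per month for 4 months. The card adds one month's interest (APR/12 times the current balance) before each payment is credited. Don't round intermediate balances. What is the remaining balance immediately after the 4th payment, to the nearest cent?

Monthly rate r = 20.3%/12 = 1.69167% = 0.0169167.
Each month: B ← B·(1+r) − €1,075.00.
Month 1: interest €282.51; balance after payment €15,907.51.
Month 2: interest €269.10; balance after payment €15,101.61.
Month 3: interest €255.47; balance after payment €14,282.08.
Month 4: interest €241.61; balance after payment €13,448.68.

€13,448.68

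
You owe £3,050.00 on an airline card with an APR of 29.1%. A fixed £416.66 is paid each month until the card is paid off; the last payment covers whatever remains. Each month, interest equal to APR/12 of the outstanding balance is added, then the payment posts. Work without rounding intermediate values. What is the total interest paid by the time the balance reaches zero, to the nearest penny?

£348.93

Monthly rate r = 29.1%/12 = 2.425% = 0.02425.
Payoff takes n = ⌈−ln(1 − rB₀/P)/ln(1+r)⌉ = ⌈8.156⌉ = 9 payments; the last is £65.65.
Total paid = 8·£416.66 + £65.65 = £3,398.93.
Total interest = total paid − principal = £3,398.93 − £3,050.00 = £348.93.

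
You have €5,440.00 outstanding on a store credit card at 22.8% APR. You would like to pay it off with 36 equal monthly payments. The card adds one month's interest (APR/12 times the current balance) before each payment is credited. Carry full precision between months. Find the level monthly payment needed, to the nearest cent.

Monthly rate r = 22.8%/12 = 1.9% = 0.019.
Level-payment amortization: P = B₀·r / (1 − (1+r)^(−n)) = 5440.00·0.019 / (1 − 1.019^(−36)).
Denominator 1 − (1+r)^(−36) = 0.492157111.
P = 103.36 / 0.492157111 ≈ 210.01.

€210.01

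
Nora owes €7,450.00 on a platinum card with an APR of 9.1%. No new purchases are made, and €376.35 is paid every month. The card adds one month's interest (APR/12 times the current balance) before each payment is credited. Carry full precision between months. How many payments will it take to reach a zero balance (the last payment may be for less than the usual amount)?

Monthly rate r = 9.1%/12 = 0.758333% = 0.00758333.
Recurrence: B ← B·(1+r) − €376.35.
Month 1: interest €56.50; balance after payment €7,130.15.
Month 2: interest €54.07; balance after payment €6,807.87.
Closed form: n = −ln(1 − rB₀/P)/ln(1+r) = −ln(0.84988)/ln(1.00758) ≈ 21.530, so the balance reaches zero during payment 22.

22 months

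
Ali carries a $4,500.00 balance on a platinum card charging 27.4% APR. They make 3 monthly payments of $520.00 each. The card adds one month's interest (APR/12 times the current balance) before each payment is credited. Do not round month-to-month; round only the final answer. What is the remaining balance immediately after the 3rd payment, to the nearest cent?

Monthly rate r = 27.4%/12 = 2.28333% = 0.0228333.
Each month: B ← B·(1+r) − $520.00.
Month 1: interest $102.75; balance after payment $4,082.75.
Month 2: interest $93.22; balance after payment $3,655.97.
Month 3: interest $83.48; balance after payment $3,219.45.

$3,219.45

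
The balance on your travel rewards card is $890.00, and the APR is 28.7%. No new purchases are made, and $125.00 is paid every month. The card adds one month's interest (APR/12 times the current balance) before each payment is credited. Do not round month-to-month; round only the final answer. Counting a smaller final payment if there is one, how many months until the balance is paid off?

Monthly rate r = 28.7%/12 = 2.39167% = 0.0239167.
Recurrence: B ← B·(1+r) − $125.00.
Month 1: interest $21.29; balance after payment $786.29.
Month 2: interest $18.81; balance after payment $680.09.
Closed form: n = −ln(1 − rB₀/P)/ln(1+r) = −ln(0.82971)/ln(1.02392) ≈ 7.898, so the balance reaches zero during payment 8.

8 payments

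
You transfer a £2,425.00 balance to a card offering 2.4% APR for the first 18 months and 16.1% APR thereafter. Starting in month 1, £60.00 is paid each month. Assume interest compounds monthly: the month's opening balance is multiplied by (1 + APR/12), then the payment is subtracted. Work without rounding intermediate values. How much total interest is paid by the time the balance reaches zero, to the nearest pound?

£368

Promo months 1–18 at r₀ = 2.4%/12 = 0.002; months 19+ at r₁ = 16.1%/12 = 0.0134167.
After month 18: iterate B ← B·(1+r₀) − £60.00 for 18 months → £1,415.24.
Then at r₁ with £60.00/mo: n₂ = −ln(1 − r₁·B/P)/ln(1+r₁) ≈ 28.55 → 29 more payments.
Total paid = 46·£60.00 + £33.00 = £2,793.00; interest = £2,793.00 − £2,425.00 = £368.00.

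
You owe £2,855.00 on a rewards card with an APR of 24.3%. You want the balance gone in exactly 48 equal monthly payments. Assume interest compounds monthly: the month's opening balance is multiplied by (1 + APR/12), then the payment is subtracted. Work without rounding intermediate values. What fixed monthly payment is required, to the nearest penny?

Monthly rate r = 24.3%/12 = 2.025% = 0.02025.
Level-payment amortization: P = B₀·r / (1 − (1+r)^(−n)) = 2855.00·0.02025 / (1 − 1.02025^(−48)).
Denominator 1 − (1+r)^(−48) = 0.617982697.
P = 57.8137 / 0.617982697 ≈ 93.55.

£93.55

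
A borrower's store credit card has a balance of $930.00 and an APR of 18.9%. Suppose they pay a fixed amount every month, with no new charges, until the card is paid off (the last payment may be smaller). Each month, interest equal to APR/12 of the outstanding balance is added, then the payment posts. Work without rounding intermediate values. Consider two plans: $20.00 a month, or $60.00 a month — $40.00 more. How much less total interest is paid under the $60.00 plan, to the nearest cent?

Monthly rate r = 18.9%/12 = 1.575% = 0.01575.
At $20.00/mo: n = ⌈−ln(1 − rB₀/P)/ln(1+r)⌉ = 85 payments (last $7.05); total interest = total paid − $930.00 = $757.05.
At $60.00/mo: 18 payments (last $54.62); total interest $144.62.
Interest saved = $757.05 − $144.62 = $612.43.

$612.43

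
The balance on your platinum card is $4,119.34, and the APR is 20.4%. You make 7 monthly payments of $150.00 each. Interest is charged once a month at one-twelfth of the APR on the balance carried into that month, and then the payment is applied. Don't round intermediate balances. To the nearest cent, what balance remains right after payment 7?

Monthly rate r = 20.4%/12 = 1.7% = 0.017.
Each month: B ← B·(1+r) − $150.00.
Month 1: interest $70.03; balance after payment $4,039.37.
Month 2: interest $68.67; balance after payment $3,958.04.
Month 3: interest $67.29; balance after payment $3,875.32.
Month 4: interest $65.88; balance after payment $3,791.21.
Month 5: interest $64.45; balance after payment $3,705.66.
Month 6: interest $63.00; balance after payment $3,618.65.
Month 7: interest $61.52; balance after payment $3,530.17.

$3,530.17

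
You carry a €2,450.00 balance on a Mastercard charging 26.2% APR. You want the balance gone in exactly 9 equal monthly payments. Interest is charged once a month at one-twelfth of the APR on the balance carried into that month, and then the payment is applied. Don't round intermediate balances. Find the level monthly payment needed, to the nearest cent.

Monthly rate r = 26.2%/12 = 2.18333% = 0.0218333.
Level-payment amortization: P = B₀·r / (1 − (1+r)^(−n)) = 2450.00·0.0218333 / (1 − 1.02183^(−9)).
Denominator 1 − (1+r)^(−9) = 0.176659634.
P = 53.4917 / 0.176659634 ≈ 302.80.

€302.80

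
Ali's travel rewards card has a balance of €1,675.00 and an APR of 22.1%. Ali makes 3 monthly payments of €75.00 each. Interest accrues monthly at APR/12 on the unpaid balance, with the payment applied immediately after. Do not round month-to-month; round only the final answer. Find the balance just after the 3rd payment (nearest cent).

Monthly rate r = 22.1%/12 = 1.84167% = 0.0184167.
Each month: B ← B·(1+r) − €75.00.
Month 1: interest €30.85; balance after payment €1,630.85.
Month 2: interest €30.03; balance after payment €1,585.88.
Month 3: interest €29.21; balance after payment €1,540.09.

€1,540.09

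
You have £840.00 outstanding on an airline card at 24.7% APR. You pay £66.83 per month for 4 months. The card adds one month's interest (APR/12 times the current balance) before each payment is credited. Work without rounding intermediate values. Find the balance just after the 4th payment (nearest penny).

£635.64

Monthly rate r = 24.7%/12 = 2.05833% = 0.0205833.
Each month: B ← B·(1+r) − £66.83.
Month 1: interest £17.29; balance after payment £790.46.
Month 2: interest £16.27; balance after payment £739.90.
Month 3: interest £15.23; balance after payment £688.30.
Month 4: interest £14.17; balance after payment £635.64.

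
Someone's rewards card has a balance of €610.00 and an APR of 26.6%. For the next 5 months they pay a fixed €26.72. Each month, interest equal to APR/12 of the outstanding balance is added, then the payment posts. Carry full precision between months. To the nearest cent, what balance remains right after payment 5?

Monthly rate r = 26.6%/12 = 2.21667% = 0.0221667.
Each month: B ← B·(1+r) − €26.72.
Month 1: interest €13.52; balance after payment €596.80.
Month 2: interest €13.23; balance after payment €583.31.
Month 3: interest €12.93; balance after payment €569.52.
Month 4: interest €12.62; balance after payment €555.43.
Month 5: interest €12.31; balance after payment €541.02.

€541.02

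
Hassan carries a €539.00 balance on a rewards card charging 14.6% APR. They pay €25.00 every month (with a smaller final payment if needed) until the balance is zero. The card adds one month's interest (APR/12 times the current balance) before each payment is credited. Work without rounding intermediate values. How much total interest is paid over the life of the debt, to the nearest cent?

€89.96

Monthly rate r = 14.6%/12 = 1.21667% = 0.0121667.
Payoff takes n = ⌈−ln(1 − rB₀/P)/ln(1+r)⌉ = ⌈25.158⌉ = 26 payments; the last is €3.96.
Total paid = 25·€25.00 + €3.96 = €628.96.
Total interest = total paid − principal = €628.96 − €539.00 = €89.96.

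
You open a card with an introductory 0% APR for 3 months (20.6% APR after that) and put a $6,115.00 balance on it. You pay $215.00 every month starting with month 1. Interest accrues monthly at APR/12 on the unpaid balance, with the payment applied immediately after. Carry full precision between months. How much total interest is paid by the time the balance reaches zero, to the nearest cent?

$1,781.27

Promo months 1–3 at r₀ = 0%/12 = 0; months 4+ at r₁ = 20.6%/12 = 0.0171667.
After month 3 (no interest yet): B = $6,115.00 − 3·$215.00 = $5,470.00.
Then at r₁ with $215.00/mo: n₂ = −ln(1 − r₁·B/P)/ln(1+r₁) ≈ 33.73 → 34 more payments.
Total paid = 36·$215.00 + $156.27 = $7,896.27; interest = $7,896.27 − $6,115.00 = $1,781.27.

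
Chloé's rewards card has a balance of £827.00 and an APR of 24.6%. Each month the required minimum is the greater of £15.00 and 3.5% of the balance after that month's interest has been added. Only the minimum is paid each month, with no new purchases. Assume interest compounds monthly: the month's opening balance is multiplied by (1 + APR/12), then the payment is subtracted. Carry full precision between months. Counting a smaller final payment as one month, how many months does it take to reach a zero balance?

87 months

Monthly rate r = 24.6%/12 = 2.05% = 0.0205.
While 3.5% of the post-interest balance exceeds £15.00, each month B ← (B·(1+r))·(1 − 0.035), i.e. B shrinks by the factor (1+r)·0.965 = 0.98478.
This holds for months 1–45. Entering month 46 the balance is £414.78; 3.5% of the post-interest balance is now below £15.00, so the flat £15.00 minimum applies from here.
From month 46 a fixed £15.00 at rate r clears £414.78 in 42 more payments. Total: 45 + 42 = 87 months.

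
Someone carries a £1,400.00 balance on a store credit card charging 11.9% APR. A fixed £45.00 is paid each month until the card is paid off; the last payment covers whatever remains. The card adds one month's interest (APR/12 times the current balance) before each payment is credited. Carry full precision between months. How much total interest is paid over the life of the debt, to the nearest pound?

Monthly rate r = 11.9%/12 = 0.991667% = 0.00991667.
Payoff takes n = ⌈−ln(1 − rB₀/P)/ln(1+r)⌉ = ⌈37.386⌉ = 38 payments; the last is £17.43.
Total paid = 37·£45.00 + £17.43 = £1,682.43.
Total interest = total paid − principal = £1,682.43 − £1,400.00 = £282.43.

£282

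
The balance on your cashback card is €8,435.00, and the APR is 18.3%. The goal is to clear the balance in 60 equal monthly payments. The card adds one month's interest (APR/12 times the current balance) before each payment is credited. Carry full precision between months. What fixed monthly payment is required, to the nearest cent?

€215.57

Monthly rate r = 18.3%/12 = 1.525% = 0.01525.
Level-payment amortization: P = B₀·r / (1 − (1+r)^(−n)) = 8435.00·0.01525 / (1 − 1.01525^(−60)).
Denominator 1 − (1+r)^(−60) = 0.596707533.
P = 128.634 / 0.596707533 ≈ 215.57.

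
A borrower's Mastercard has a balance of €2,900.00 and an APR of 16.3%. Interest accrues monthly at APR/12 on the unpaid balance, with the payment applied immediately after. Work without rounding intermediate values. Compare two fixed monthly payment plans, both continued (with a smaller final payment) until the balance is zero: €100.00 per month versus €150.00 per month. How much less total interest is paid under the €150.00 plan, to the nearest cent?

€324.30

Monthly rate r = 16.3%/12 = 1.35833% = 0.0135833.
At €100.00/mo: n = ⌈−ln(1 − rB₀/P)/ln(1+r)⌉ = 38 payments (last €11.46); total interest = total paid − €2,900.00 = €811.46.
At €150.00/mo: 23 payments (last €87.16); total interest €487.16.
Interest saved = €811.46 − €487.16 = €324.30.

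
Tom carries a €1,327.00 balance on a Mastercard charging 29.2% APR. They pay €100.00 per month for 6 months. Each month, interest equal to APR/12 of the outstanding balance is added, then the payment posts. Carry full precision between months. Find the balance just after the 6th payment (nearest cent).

Monthly rate r = 29.2%/12 = 2.43333% = 0.0243333.
Each month: B ← B·(1+r) − €100.00.
Month 1: interest €32.29; balance after payment €1,259.29.
Month 2: interest €30.64; balance after payment €1,189.93.
Month 3: interest €28.96; balance after payment €1,118.89.
Month 4: interest €27.23; balance after payment €1,046.11.
Month 5: interest €25.46; balance after payment €971.57.
Month 6: interest €23.64; balance after payment €895.21.

€895.21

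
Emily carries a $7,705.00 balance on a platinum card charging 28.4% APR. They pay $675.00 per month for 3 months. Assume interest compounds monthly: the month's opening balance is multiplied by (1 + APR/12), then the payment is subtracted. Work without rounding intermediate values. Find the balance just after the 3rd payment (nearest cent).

Monthly rate r = 28.4%/12 = 2.36667% = 0.0236667.
Each month: B ← B·(1+r) − $675.00.
Month 1: interest $182.35; balance after payment $7,212.35.
Month 2: interest $170.69; balance after payment $6,708.04.
Month 3: interest $158.76; balance after payment $6,191.80.

$6,191.80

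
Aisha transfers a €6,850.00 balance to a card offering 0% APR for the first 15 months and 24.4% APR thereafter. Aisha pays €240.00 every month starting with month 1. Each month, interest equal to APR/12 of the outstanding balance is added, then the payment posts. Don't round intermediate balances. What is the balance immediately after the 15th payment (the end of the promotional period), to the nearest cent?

Promo months 1–15 at r₀ = 0%/12 = 0; months 16+ at r₁ = 24.4%/12 = 0.0203333.
After month 15 (no interest yet): B = €6,850.00 − 15·€240.00 = €3,250.00.

€3,250.00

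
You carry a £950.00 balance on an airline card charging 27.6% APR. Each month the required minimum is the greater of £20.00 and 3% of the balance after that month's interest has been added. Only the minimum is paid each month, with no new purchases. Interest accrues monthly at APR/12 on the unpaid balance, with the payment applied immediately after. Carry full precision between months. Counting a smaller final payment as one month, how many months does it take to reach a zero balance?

110 months

Monthly rate r = 27.6%/12 = 2.3% = 0.023.
While 3% of the post-interest balance exceeds £20.00, each month B ← (B·(1+r))·(1 − 0.03), i.e. B shrinks by the factor (1+r)·0.97 = 0.99231.
This holds for months 1–49. Entering month 50 the balance is £650.80; 3% of the post-interest balance is now below £20.00, so the flat £20.00 minimum applies from here.
From month 50 a fixed £20.00 at rate r clears £650.80 in 61 more payments. Total: 49 + 61 = 110 months.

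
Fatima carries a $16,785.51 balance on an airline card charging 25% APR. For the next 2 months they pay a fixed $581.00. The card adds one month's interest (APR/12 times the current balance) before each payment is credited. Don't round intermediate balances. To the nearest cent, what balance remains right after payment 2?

$16,318.09

Monthly rate r = 25%/12 = 2.08333% = 0.0208333.
Each month: B ← B·(1+r) − $581.00.
Month 1: interest $349.70; balance after payment $16,554.21.
Month 2: interest $344.88; balance after payment $16,318.09.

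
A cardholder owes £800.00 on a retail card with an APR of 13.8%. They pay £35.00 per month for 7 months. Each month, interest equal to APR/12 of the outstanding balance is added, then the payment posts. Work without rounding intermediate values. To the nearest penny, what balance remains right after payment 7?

£613.05

Monthly rate r = 13.8%/12 = 1.15% = 0.0115.
Each month: B ← B·(1+r) − £35.00.
Month 1: interest £9.20; balance after payment £774.20.
Month 2: interest £8.90; balance after payment £748.10.
Month 3: interest £8.60; balance after payment £721.71.
Month 4: interest £8.30; balance after payment £695.01.
Month 5: interest £7.99; balance after payment £668.00.
Month 6: interest £7.68; balance after payment £640.68.
Month 7: interest £7.37; balance after payment £613.05.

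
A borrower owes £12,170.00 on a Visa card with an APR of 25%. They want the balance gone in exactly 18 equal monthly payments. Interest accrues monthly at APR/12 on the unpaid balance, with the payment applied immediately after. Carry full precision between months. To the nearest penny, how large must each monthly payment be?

£817.72

Monthly rate r = 25%/12 = 2.08333% = 0.0208333.
Level-payment amortization: P = B₀·r / (1 − (1+r)^(−n)) = 12170.00·0.0208333 / (1 − 1.02083^(−18)).
Denominator 1 − (1+r)^(−18) = 0.310057604.
P = 253.542 / 0.310057604 ≈ 817.72.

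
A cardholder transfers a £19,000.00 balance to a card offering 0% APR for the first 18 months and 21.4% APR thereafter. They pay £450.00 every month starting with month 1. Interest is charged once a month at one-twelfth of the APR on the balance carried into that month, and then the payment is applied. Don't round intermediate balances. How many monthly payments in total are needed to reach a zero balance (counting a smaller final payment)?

50 months

Promo months 1–18 at r₀ = 0%/12 = 0; months 19+ at r₁ = 21.4%/12 = 0.0178333.
After month 18 (no interest yet): B = £19,000.00 − 18·£450.00 = £10,900.00.
Then at r₁ with £450.00/mo: n₂ = −ln(1 − r₁·B/P)/ln(1+r₁) ≈ 32.00 → 32 more payments.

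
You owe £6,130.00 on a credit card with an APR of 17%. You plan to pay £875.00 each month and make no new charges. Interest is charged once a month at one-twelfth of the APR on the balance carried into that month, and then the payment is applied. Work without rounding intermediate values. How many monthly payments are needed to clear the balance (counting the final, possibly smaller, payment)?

8 payments

Monthly rate r = 17%/12 = 1.41667% = 0.0141667.
Recurrence: B ← B·(1+r) − £875.00.
Month 1: interest £86.84; balance after payment £5,341.84.
Month 2: interest £75.68; balance after payment £4,542.52.
Closed form: n = −ln(1 − rB₀/P)/ln(1+r) = −ln(0.90075)/ln(1.01417) ≈ 7.430, so the balance reaches zero during payment 8.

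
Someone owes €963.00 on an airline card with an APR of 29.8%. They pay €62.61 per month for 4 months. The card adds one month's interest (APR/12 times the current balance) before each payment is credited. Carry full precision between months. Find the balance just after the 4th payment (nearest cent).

Monthly rate r = 29.8%/12 = 2.48333% = 0.0248333.
Each month: B ← B·(1+r) − €62.61.
Month 1: interest €23.91; balance after payment €924.30.
Month 2: interest €22.95; balance after payment €884.65.
Month 3: interest €21.97; balance after payment €844.01.
Month 4: interest €20.96; balance after payment €802.36.

€802.36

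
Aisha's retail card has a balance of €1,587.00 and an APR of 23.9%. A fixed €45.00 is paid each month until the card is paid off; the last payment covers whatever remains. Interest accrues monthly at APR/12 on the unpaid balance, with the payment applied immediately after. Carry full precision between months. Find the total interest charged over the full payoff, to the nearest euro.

€1,179

Monthly rate r = 23.9%/12 = 1.99167% = 0.0199167.
Payoff takes n = ⌈−ln(1 − rB₀/P)/ln(1+r)⌉ = ⌈61.457⌉ = 62 payments; the last is €20.67.
Total paid = 61·€45.00 + €20.67 = €2,765.67.
Total interest = total paid − principal = €2,765.67 − €1,587.00 = €1,178.67.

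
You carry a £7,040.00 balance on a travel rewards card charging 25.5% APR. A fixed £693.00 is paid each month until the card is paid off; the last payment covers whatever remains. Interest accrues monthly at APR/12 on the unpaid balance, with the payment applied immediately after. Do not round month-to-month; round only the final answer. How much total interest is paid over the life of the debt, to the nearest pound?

Monthly rate r = 25.5%/12 = 2.125% = 0.02125.
Payoff takes n = ⌈−ln(1 − rB₀/P)/ln(1+r)⌉ = ⌈11.565⌉ = 12 payments; the last is £393.43.
Total paid = 11·£693.00 + £393.43 = £8,016.43.
Total interest = total paid − principal = £8,016.43 − £7,040.00 = £976.43.

£976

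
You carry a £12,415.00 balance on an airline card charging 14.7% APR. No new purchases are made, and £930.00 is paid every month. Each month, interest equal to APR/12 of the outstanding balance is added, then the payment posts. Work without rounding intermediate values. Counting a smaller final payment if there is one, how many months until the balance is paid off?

Monthly rate r = 14.7%/12 = 1.225% = 0.01225.
Recurrence: B ← B·(1+r) − £930.00.
Month 1: interest £152.08; balance after payment £11,637.08.
Month 2: interest £142.55; balance after payment £10,849.64.
Closed form: n = −ln(1 − rB₀/P)/ln(1+r) = −ln(0.83647)/ln(1.01225) ≈ 14.666, so the balance reaches zero during payment 15.

15 payments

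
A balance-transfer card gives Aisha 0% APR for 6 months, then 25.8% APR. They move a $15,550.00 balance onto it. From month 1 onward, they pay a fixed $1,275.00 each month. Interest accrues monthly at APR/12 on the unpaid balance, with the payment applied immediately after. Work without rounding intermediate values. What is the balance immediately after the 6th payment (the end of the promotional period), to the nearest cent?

Promo months 1–6 at r₀ = 0%/12 = 0; months 7+ at r₁ = 25.8%/12 = 0.0215.
After month 6 (no interest yet): B = $15,550.00 − 6·$1,275.00 = $7,900.00.

$7,900.00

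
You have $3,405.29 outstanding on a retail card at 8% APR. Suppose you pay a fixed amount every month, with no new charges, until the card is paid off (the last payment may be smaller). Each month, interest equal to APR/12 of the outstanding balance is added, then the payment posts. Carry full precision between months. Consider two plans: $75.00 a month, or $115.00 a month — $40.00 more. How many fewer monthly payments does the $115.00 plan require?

21 fewer payments

Monthly rate r = 8%/12 = 0.666667% = 0.00666667.
At $75.00/mo: n = ⌈−ln(1 − rB₀/P)/ln(1+r)⌉ = 55 payments (last $19.50); total interest = total paid − $3,405.29 = $664.21.
At $115.00/mo: 34 payments (last $11.09); total interest $400.80.
Payments saved = 55 − 34 = 21.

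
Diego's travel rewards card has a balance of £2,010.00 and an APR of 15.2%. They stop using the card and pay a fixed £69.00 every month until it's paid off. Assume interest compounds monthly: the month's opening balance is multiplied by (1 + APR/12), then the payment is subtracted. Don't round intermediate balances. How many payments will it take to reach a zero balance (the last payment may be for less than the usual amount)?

Monthly rate r = 15.2%/12 = 1.26667% = 0.0126667.
Recurrence: B ← B·(1+r) − £69.00.
Month 1: interest £25.46; balance after payment £1,966.46.
Month 2: interest £24.91; balance after payment £1,922.37.
Closed form: n = −ln(1 − rB₀/P)/ln(1+r) = −ln(0.63101)/ln(1.01267) ≈ 36.579, so the balance reaches zero during payment 37.

37 months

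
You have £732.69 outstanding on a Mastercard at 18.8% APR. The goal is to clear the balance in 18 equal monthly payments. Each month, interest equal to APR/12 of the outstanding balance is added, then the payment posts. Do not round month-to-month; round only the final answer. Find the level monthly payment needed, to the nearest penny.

£47.03

Monthly rate r = 18.8%/12 = 1.56667% = 0.0156667.
Level-payment amortization: P = B₀·r / (1 − (1+r)^(−n)) = 732.69·0.0156667 / (1 − 1.01567^(−18)).
Denominator 1 − (1+r)^(−18) = 0.244075522.
P = 11.4788 / 0.244075522 ≈ 47.03.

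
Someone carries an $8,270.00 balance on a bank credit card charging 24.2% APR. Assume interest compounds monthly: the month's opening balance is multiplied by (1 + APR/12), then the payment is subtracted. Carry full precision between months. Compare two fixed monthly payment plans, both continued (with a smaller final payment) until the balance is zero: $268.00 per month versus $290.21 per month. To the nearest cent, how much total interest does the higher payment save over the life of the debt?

$643.10

Monthly rate r = 24.2%/12 = 2.01667% = 0.0201667.
At $268.00/mo: n = ⌈−ln(1 − rB₀/P)/ln(1+r)⌉ = 49 payments (last $205.92); total interest = total paid − $8,270.00 = $4,799.92.
At $290.21/mo: 43 payments (last $238.00); total interest $4,156.82.
Interest saved = $4,799.92 − $4,156.82 = $643.10.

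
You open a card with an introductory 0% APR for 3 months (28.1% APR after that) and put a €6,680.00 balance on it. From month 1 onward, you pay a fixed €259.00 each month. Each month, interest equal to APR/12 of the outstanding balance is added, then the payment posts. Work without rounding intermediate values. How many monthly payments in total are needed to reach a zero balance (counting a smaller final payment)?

36 months

Promo months 1–3 at r₀ = 0%/12 = 0; months 4+ at r₁ = 28.1%/12 = 0.0234167.
After month 3 (no interest yet): B = €6,680.00 − 3·€259.00 = €5,903.00.
Then at r₁ with €259.00/mo: n₂ = −ln(1 − r₁·B/P)/ln(1+r₁) ≈ 32.96 → 33 more payments.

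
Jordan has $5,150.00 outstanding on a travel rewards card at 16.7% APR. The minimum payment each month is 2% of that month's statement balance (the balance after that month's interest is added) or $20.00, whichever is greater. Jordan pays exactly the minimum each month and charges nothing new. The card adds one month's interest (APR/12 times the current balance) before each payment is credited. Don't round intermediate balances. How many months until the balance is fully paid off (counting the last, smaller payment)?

343 months

Monthly rate r = 16.7%/12 = 1.39167% = 0.0139167.
While 2% of the post-interest balance exceeds $20.00, each month B ← (B·(1+r))·(1 − 0.02), i.e. B shrinks by the factor (1+r)·0.98 = 0.99364.
This holds for months 1–259. Entering month 260 the balance is $986.16; 2% of the post-interest balance is now below $20.00, so the flat $20.00 minimum applies from here.
From month 260 a fixed $20.00 at rate r clears $986.16 in 84 more payments. Total: 259 + 84 = 343 months.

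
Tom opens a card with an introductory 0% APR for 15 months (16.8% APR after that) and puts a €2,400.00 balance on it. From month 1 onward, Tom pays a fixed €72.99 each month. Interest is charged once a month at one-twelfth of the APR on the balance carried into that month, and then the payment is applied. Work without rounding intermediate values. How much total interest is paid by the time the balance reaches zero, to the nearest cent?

€207.64

Promo months 1–15 at r₀ = 0%/12 = 0; months 16+ at r₁ = 16.8%/12 = 0.014.
After month 15 (no interest yet): B = €2,400.00 − 15·€72.99 = €1,305.15.
Then at r₁ with €72.99/mo: n₂ = −ln(1 − r₁·B/P)/ln(1+r₁) ≈ 20.72 → 21 more payments.
Total paid = 35·€72.99 + €52.99 = €2,607.64; interest = €2,607.64 − €2,400.00 = €207.64.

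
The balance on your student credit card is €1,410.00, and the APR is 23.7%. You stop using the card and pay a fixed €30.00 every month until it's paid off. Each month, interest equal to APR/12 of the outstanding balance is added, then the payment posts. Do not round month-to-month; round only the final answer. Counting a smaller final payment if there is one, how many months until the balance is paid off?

135 months

Monthly rate r = 23.7%/12 = 1.975% = 0.01975.
Recurrence: B ← B·(1+r) − €30.00.
Month 1: interest €27.85; balance after payment €1,407.85.
Month 2: interest €27.80; balance after payment €1,405.65.
Closed form: n = −ln(1 − rB₀/P)/ln(1+r) = −ln(0.07175)/ln(1.01975) ≈ 134.709, so the balance reaches zero during payment 135.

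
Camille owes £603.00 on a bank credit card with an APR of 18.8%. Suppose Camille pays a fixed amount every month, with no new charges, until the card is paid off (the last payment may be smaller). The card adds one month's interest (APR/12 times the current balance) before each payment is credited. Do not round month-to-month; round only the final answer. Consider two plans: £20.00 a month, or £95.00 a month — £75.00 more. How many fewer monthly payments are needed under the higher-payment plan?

Monthly rate r = 18.8%/12 = 1.56667% = 0.0156667.
At £20.00/mo: n = ⌈−ln(1 − rB₀/P)/ln(1+r)⌉ = 42 payments (last £2.55); total interest = total paid − £603.00 = £219.55.
At £95.00/mo: 7 payments (last £70.24); total interest £37.24.
Payments saved = 42 − 7 = 35.

35 fewer payments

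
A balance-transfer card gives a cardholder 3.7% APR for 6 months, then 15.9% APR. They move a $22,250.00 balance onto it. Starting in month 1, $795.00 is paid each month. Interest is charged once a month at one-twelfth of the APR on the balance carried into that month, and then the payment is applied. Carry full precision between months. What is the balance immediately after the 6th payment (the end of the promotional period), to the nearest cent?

Promo months 1–6 at r₀ = 3.7%/12 = 0.00308333; months 7+ at r₁ = 15.9%/12 = 0.01325.
After month 6: iterate B ← B·(1+r₀) − $795.00 for 6 months → $17,857.89.

$17,857.89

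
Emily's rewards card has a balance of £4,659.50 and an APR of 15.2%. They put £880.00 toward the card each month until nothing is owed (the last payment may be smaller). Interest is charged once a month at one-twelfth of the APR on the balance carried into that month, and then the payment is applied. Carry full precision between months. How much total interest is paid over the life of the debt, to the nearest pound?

£195

Monthly rate r = 15.2%/12 = 1.26667% = 0.0126667.
Payoff takes n = ⌈−ln(1 − rB₀/P)/ln(1+r)⌉ = ⌈5.515⌉ = 6 payments; the last is £454.98.
Total paid = 5·£880.00 + £454.98 = £4,854.98.
Total interest = total paid − principal = £4,854.98 − £4,659.50 = £195.48.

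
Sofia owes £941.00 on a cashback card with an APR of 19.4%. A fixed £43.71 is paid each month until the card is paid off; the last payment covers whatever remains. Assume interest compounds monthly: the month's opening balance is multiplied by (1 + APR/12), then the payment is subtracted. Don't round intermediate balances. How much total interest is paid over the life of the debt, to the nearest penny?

£224.97

Monthly rate r = 19.4%/12 = 1.61667% = 0.0161667.
Payoff takes n = ⌈−ln(1 − rB₀/P)/ln(1+r)⌉ = ⌈26.673⌉ = 27 payments; the last is £29.51.
Total paid = 26·£43.71 + £29.51 = £1,165.97.
Total interest = total paid − principal = £1,165.97 − £941.00 = £224.97.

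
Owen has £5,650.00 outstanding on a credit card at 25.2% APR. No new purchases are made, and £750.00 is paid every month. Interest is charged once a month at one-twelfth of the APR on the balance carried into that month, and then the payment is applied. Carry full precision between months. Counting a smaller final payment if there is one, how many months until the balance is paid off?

9 months

Monthly rate r = 25.2%/12 = 2.1% = 0.021.
Recurrence: B ← B·(1+r) − £750.00.
Month 1: interest £118.65; balance after payment £5,018.65.
Month 2: interest £105.39; balance after payment £4,374.04.
Closed form: n = −ln(1 − rB₀/P)/ln(1+r) = −ln(0.8418)/ln(1.021) ≈ 8.286, so the balance reaches zero during payment 9.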